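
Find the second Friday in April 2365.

April 1, 2365 is a Thursday.
The first Friday is therefore April 2 (1 days later).
The second Friday is 2 + 1×7 = April 9.

April 9, 2365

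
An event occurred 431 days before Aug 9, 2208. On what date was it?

June 5, 2207

−366 (one year; includes Feb 29, 2208) → Aug 9, 2207 (65 left).
−9 → Jul 31, 2207 (end of Jul, 31 days; 56 left).
−31 → Jun 30, 2207 (end of Jun, 30 days; 25 left).
−25 → Jun 5, 2207.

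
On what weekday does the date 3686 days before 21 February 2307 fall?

First find the weekday of Feb 21, 2307. Doomsday rule: the anchor day for the 2300s is Wednesday. For year 07: 7÷12 = 0 r 7, and 7÷4 = 1, so 0+7+1 = 8.
Wednesday + 8 ≡ Thursday — that's 2307's doomsday.
In February the doomsday date is Feb 28 (2307 is not a leap year).
Feb 21 is 7 days before Feb 28; 7 mod 7 = 0, so Thursday − 0 = Thursday.
3686 mod 7 = 4, so 3686 days before a Thursday is Thursday − 4 = Sunday.

Sunday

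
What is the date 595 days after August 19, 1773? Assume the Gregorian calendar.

April 6, 1775

+365 (one year) → Aug 19, 1774 (230 left).
Aug has 31 days: +13 → Sep 1, 1774 (217 left).
Sep has 30 days: +30 → Oct 1, 1774 (187 left).
Oct has 31 days: +31 → Nov 1, 1774 (156 left).
Nov has 30 days: +30 → Dec 1, 1774 (126 left).
Dec has 31 days: +31 → Jan 1, 1775 (95 left).
Jan has 31 days: +31 → Feb 1, 1775 (64 left).
Feb has 28 days: +28 → Mar 1, 1775 (36 left).
Mar has 31 days: +31 → Apr 1, 1775 (5 left).
+5 → Apr 6, 1775.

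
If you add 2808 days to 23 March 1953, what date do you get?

November 29, 1960

+365 (one year) → Mar 23, 1954 (2443 left).
+365 (one year) → Mar 23, 1955 (2078 left).
+366 (one year; includes Feb 29, 1956) → Mar 23, 1956 (1712 left).
+365 (one year) → Mar 23, 1957 (1347 left).
+365 (one year) → Mar 23, 1958 (982 left).
+365 (one year) → Mar 23, 1959 (617 left).
+366 (one year; includes Feb 29, 1960) → Mar 23, 1960 (251 left).
Mar has 31 days: +9 → Apr 1, 1960 (242 left).
Apr has 30 days: +30 → May 1, 1960 (212 left).
May has 31 days: +31 → Jun 1, 1960 (181 left).
Jun has 30 days: +30 → Jul 1, 1960 (151 left).
Jul has 31 days: +31 → Aug 1, 1960 (120 left).
Aug has 31 days: +31 → Sep 1, 1960 (89 left).
Sep has 30 days: +30 → Oct 1, 1960 (59 left).
Oct has 31 days: +31 → Nov 1, 1960 (28 left).
+28 → Nov 29, 1960.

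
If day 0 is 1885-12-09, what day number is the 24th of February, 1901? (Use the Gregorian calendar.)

5555

Dec 9, 1885 → Dec 9, 1886: 365 days.
Dec 9, 1886 → Dec 9, 1887: 365 days.
Dec 9, 1887 → Dec 9, 1888: 366 days (Feb 29, 1888 is in that span).
Dec 9, 1888 → Dec 9, 1889: 365 days.
Dec 9, 1889 → Dec 9, 1890: 365 days.
Dec 9, 1890 → Dec 9, 1891: 365 days.
Dec 9, 1891 → Dec 9, 1892: 366 days (Feb 29, 1892 is in that span).
Dec 9, 1892 → Dec 9, 1893: 365 days.
Dec 9, 1893 → Dec 9, 1894: 365 days.
Dec 9, 1894 → Dec 9, 1895: 365 days.
Dec 9, 1895 → Dec 9, 1896: 366 days (Feb 29, 1896 is in that span).
Dec 9, 1896 → Dec 9, 1897: 365 days.
Dec 9, 1897 → Dec 9, 1898: 365 days.
Dec 9, 1898 → Dec 9, 1899: 365 days.
Dec 9, 1899 → Dec 9, 1900: 365 days.
Dec 9, 1900 → Jan 9, 1901: 31 days (December has 31).
Jan 9, 1901 → Feb 9, 1901: 31 days (January has 31).
Feb 9, 1901 → Feb 24, 1901: 15 days.
Total: 5555 days.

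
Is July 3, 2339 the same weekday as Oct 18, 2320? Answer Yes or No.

Yes

From Oct 18, 2320 to Jul 3, 2339 is 6832 days.
6832 mod 7 = 0, so they are the same weekday.
(Oct 18, 2320 is a Monday; Jul 3, 2339 is a Monday.)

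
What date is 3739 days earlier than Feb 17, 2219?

November 22, 2208

−365 (one year) → Feb 17, 2218 (3374 left).
−365 (one year) → Feb 17, 2217 (3009 left).
−366 (one year; includes Feb 29, 2216) → Feb 17, 2216 (2643 left).
−365 (one year) → Feb 17, 2215 (2278 left).
−365 (one year) → Feb 17, 2214 (1913 left).
−365 (one year) → Feb 17, 2213 (1548 left).
−366 (one year; includes Feb 29, 2212) → Feb 17, 2212 (1182 left).
−365 (one year) → Feb 17, 2211 (817 left).
−365 (one year) → Feb 17, 2210 (452 left).
−365 (one year) → Feb 17, 2209 (87 left).
−17 → Jan 31, 2209 (end of Jan, 31 days; 70 left).
−31 → Dec 31, 2208 (end of Dec, 31 days; 39 left).
−31 → Nov 30, 2208 (end of Nov, 30 days; 8 left).
−8 → Nov 22, 2208.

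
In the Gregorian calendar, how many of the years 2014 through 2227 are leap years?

Multiples of 4 in [2014,2227]: 53.
Of those, multiples of 100: 2 (not leap unless ÷400).
Multiples of 400: 0.
Leap years = 53 − 2 + 0 = 51.

51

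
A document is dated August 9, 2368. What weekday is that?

Doomsday rule: the anchor day for the 2300s is Wednesday. For year 68: 68÷12 = 5 r 8, and 8÷4 = 2, so 5+8+2 = 15.
Wednesday + 15 ≡ Thursday — that's 2368's doomsday.
In August the doomsday date is Aug 8.
Aug 9 is 1 day after Aug 8; 1 mod 7 = 1, so Thursday + 1 = Friday.

Friday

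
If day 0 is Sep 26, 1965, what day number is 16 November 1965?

51

Sep 26, 1965 → Oct 26, 1965: 30 days (September has 30).
Oct 26, 1965 → Nov 16, 1965: 21 days.
Total: 51 days.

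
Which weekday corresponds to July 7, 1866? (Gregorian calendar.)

Doomsday rule: the anchor day for the 1800s is Friday. For year 66: 66÷12 = 5 r 6, and 6÷4 = 1, so 5+6+1 = 12.
Friday + 12 ≡ Wednesday — that's 1866's doomsday.
In July the doomsday date is Jul 11.
Jul 7 is 4 days before Jul 11; 4 mod 7 = 4, so Wednesday − 4 = Saturday.

Saturday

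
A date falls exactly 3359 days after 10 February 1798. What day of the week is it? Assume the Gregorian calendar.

First find the weekday of Feb 10, 1798. Doomsday rule: the anchor day for the 1700s is Sunday. For year 98: 98÷12 = 8 r 2, and 2÷4 = 0, so 8+2+0 = 10.
Sunday + 10 ≡ Wednesday — that's 1798's doomsday.
In February the doomsday date is Feb 28 (1798 is not a leap year).
Feb 10 is 18 days before Feb 28; 18 mod 7 = 4, so Wednesday − 4 = Saturday.
3359 mod 7 = 6, so 3359 days after a Saturday is Saturday + 6 = Friday.

Friday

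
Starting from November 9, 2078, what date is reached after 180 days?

Nov has 30 days: +22 → Dec 1, 2078 (158 left).
Dec has 31 days: +31 → Jan 1, 2079 (127 left).
Jan has 31 days: +31 → Feb 1, 2079 (96 left).
Feb has 28 days: +28 → Mar 1, 2079 (68 left).
Mar has 31 days: +31 → Apr 1, 2079 (37 left).
Apr has 30 days: +30 → May 1, 2079 (7 left).
+7 → May 8, 2079.

May 8, 2079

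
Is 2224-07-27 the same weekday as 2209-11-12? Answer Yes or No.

From Nov 12, 2209 to Jul 27, 2224 is 5371 days.
5371 mod 7 = 2, so they are different weekdays.
(Nov 12, 2209 is a Sunday; Jul 27, 2224 is a Tuesday.)

No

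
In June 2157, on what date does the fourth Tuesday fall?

June 1, 2157 is a Wednesday.
The first Tuesday is therefore June 7 (6 days later).
The fourth Tuesday is 7 + 3×7 = June 28.

June 28, 2157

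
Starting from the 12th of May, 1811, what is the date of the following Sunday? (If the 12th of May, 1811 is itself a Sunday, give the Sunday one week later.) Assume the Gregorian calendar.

May 19, 1811

May 12, 1811 is a Sunday.
From Sunday to the next Sunday is 7 days.
May 12, 1811 + 7 = May 19, 1811.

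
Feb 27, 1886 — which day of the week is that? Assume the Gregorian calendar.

Doomsday rule: the anchor day for the 1800s is Friday. For year 86: 86÷12 = 7 r 2, and 2÷4 = 0, so 7+2+0 = 9.
Friday + 9 ≡ Sunday — that's 1886's doomsday.
In February the doomsday date is Feb 28 (1886 is not a leap year).
Feb 27 is 1 day before Feb 28; 1 mod 7 = 1, so Sunday − 1 = Saturday.

Saturday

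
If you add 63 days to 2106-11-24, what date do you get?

Nov has 30 days: +7 → Dec 1, 2106 (56 left).
Dec has 31 days: +31 → Jan 1, 2107 (25 left).
+25 → Jan 26, 2107.

January 26, 2107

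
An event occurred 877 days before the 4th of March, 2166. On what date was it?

−365 (one year) → Mar 4, 2165 (512 left).
−365 (one year) → Mar 4, 2164 (147 left).
−4 → Feb 29, 2164 (end of Feb, 29 days; 143 left).
−29 → Jan 31, 2164 (end of Jan, 31 days; 114 left).
−31 → Dec 31, 2163 (end of Dec, 31 days; 83 left).
−31 → Nov 30, 2163 (end of Nov, 30 days; 52 left).
−30 → Oct 31, 2163 (end of Oct, 31 days; 22 left).
−22 → Oct 9, 2163.

October 9, 2163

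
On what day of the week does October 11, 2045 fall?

Wednesday

Doomsday rule: the anchor day for the 2000s is Tuesday. For year 45: 45÷12 = 3 r 9, and 9÷4 = 2, so 3+9+2 = 14.
Tuesday + 14 ≡ Tuesday — that's 2045's doomsday.
In October the doomsday date is Oct 10.
Oct 11 is 1 day after Oct 10; 1 mod 7 = 1, so Tuesday + 1 = Wednesday.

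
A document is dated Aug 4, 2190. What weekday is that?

Wednesday

Doomsday rule: the anchor day for the 2100s is Sunday. For year 90: 90÷12 = 7 r 6, and 6÷4 = 1, so 7+6+1 = 14.
Sunday + 14 ≡ Sunday — that's 2190's doomsday.
In August the doomsday date is Aug 8.
Aug 4 is 4 days before Aug 8; 4 mod 7 = 4, so Sunday − 4 = Wednesday.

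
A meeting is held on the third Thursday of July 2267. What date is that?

July 1, 2267 is a Monday.
The first Thursday is therefore July 4 (3 days later).
The third Thursday is 4 + 2×7 = July 18.

July 18, 2267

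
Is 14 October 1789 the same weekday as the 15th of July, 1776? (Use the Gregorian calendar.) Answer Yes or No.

From Jul 15, 1776 to Oct 14, 1789 is 4839 days.
4839 mod 7 = 2, so they are different weekdays.
(Jul 15, 1776 is a Monday; Oct 14, 1789 is a Wednesday.)

No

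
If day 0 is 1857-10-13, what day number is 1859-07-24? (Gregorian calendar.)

649

Oct 13, 1857 → Oct 13, 1858: 365 days.
Oct 13, 1858 → Nov 13, 1858: 31 days (October has 31).
Nov 13, 1858 → Dec 13, 1858: 30 days (November has 30).
Dec 13, 1858 → Jan 13, 1859: 31 days (December has 31).
Jan 13, 1859 → Feb 13, 1859: 31 days (January has 31).
Feb 13, 1859 → Mar 13, 1859: 28 days (February has 28).
Mar 13, 1859 → Apr 13, 1859: 31 days (March has 31).
Apr 13, 1859 → May 13, 1859: 30 days (April has 30).
May 13, 1859 → Jun 13, 1859: 31 days (May has 31).
Jun 13, 1859 → Jul 13, 1859: 30 days (June has 30).
Jul 13, 1859 → Jul 24, 1859: 11 days.
Total: 649 days.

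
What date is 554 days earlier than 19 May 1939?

−365 (one year) → May 19, 1938 (189 left).
−19 → Apr 30, 1938 (end of Apr, 30 days; 170 left).
−30 → Mar 31, 1938 (end of Mar, 31 days; 140 left).
−31 → Feb 28, 1938 (end of Feb, 28 days; 109 left).
−28 → Jan 31, 1938 (end of Jan, 31 days; 81 left).
−31 → Dec 31, 1937 (end of Dec, 31 days; 50 left).
−31 → Nov 30, 1937 (end of Nov, 30 days; 19 left).
−19 → Nov 11, 1937.

November 11, 1937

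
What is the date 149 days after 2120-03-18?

August 14, 2120

Mar has 31 days: +14 → Apr 1, 2120 (135 left).
Apr has 30 days: +30 → May 1, 2120 (105 left).
May has 31 days: +31 → Jun 1, 2120 (74 left).
Jun has 30 days: +30 → Jul 1, 2120 (44 left).
Jul has 31 days: +31 → Aug 1, 2120 (13 left).
+13 → Aug 14, 2120.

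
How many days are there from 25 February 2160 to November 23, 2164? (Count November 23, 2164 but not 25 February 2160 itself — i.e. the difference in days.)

1733

Feb 25, 2160 → Feb 25, 2161: 366 days (Feb 29, 2160 is in that span).
Feb 25, 2161 → Feb 25, 2162: 365 days.
Feb 25, 2162 → Feb 25, 2163: 365 days.
Feb 25, 2163 → Feb 25, 2164: 365 days.
Feb 25, 2164 → Mar 25, 2164: 29 days (February has 29).
Mar 25, 2164 → Apr 25, 2164: 31 days (March has 31).
Apr 25, 2164 → May 25, 2164: 30 days (April has 30).
May 25, 2164 → Jun 25, 2164: 31 days (May has 31).
Jun 25, 2164 → Jul 25, 2164: 30 days (June has 30).
Jul 25, 2164 → Aug 25, 2164: 31 days (July has 31).
Aug 25, 2164 → Sep 25, 2164: 31 days (August has 31).
Sep 25, 2164 → Oct 25, 2164: 30 days (September has 30).
Oct 25, 2164 → Nov 23, 2164: 29 days.
Total: 1733 days.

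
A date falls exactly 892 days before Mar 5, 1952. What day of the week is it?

First find the weekday of Mar 5, 1952. Doomsday rule: the anchor day for the 1900s is Wednesday. For year 52: 52÷12 = 4 r 4, and 4÷4 = 1, so 4+4+1 = 9.
Wednesday + 9 ≡ Friday — that's 1952's doomsday.
In March the doomsday date is Mar 14.
Mar 5 is 9 days before Mar 14; 9 mod 7 = 2, so Friday − 2 = Wednesday.
892 mod 7 = 3, so 892 days before a Wednesday is Wednesday − 3 = Sunday.

Sunday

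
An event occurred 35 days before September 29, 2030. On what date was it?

−29 → Aug 31, 2030 (end of Aug, 31 days; 6 left).
−6 → Aug 25, 2030.

August 25, 2030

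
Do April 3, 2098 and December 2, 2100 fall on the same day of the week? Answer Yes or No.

Yes

From Apr 3, 2098 to Dec 2, 2100 is 973 days.
973 mod 7 = 0, so they are the same weekday.
(Apr 3, 2098 is a Thursday; Dec 2, 2100 is a Thursday.)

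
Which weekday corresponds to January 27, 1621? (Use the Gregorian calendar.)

Doomsday rule: the anchor day for the 1600s is Tuesday. For year 21: 21÷12 = 1 r 9, and 9÷4 = 2, so 1+9+2 = 12.
Tuesday + 12 ≡ Sunday — that's 1621's doomsday.
In January the doomsday date is Jan 3 (1621 is not a leap year).
Jan 27 is 24 days after Jan 3; 24 mod 7 = 3, so Sunday + 3 = Wednesday.

Wednesday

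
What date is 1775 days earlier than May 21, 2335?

July 11, 2330

−365 (one year) → May 21, 2334 (1410 left).
−365 (one year) → May 21, 2333 (1045 left).
−365 (one year) → May 21, 2332 (680 left).
−366 (one year; includes Feb 29, 2332) → May 21, 2331 (314 left).
−21 → Apr 30, 2331 (end of Apr, 30 days; 293 left).
−30 → Mar 31, 2331 (end of Mar, 31 days; 263 left).
−31 → Feb 28, 2331 (end of Feb, 28 days; 232 left).
−28 → Jan 31, 2331 (end of Jan, 31 days; 204 left).
−31 → Dec 31, 2330 (end of Dec, 31 days; 173 left).
−31 → Nov 30, 2330 (end of Nov, 30 days; 142 left).
−30 → Oct 31, 2330 (end of Oct, 31 days; 112 left).
−31 → Sep 30, 2330 (end of Sep, 30 days; 81 left).
−30 → Aug 31, 2330 (end of Aug, 31 days; 51 left).
−31 → Jul 31, 2330 (end of Jul, 31 days; 20 left).
−20 → Jul 11, 2330.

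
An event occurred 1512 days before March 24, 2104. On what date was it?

February 1, 2100

−366 (one year; includes Feb 29, 2104) → Mar 24, 2103 (1146 left).
−365 (one year) → Mar 24, 2102 (781 left).
−365 (one year) → Mar 24, 2101 (416 left).
−365 (one year) → Mar 24, 2100 (51 left).
−24 → Feb 28, 2100 (end of Feb, 28 days; 27 left).
−27 → Feb 1, 2100.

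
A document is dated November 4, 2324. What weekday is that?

Doomsday rule: the anchor day for the 2300s is Wednesday. For year 24: 24÷12 = 2 r 0, and 0÷4 = 0, so 2+0+0 = 2.
Wednesday + 2 ≡ Friday — that's 2324's doomsday.
In November the doomsday date is Nov 7.
Nov 4 is 3 days before Nov 7; 3 mod 7 = 3, so Friday − 3 = Tuesday.

Tuesday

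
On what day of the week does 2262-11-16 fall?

Doomsday rule: the anchor day for the 2200s is Friday. For year 62: 62÷12 = 5 r 2, and 2÷4 = 0, so 5+2+0 = 7.
Friday + 7 ≡ Friday — that's 2262's doomsday.
In November the doomsday date is Nov 7.
Nov 16 is 9 days after Nov 7; 9 mod 7 = 2, so Friday + 2 = Sunday.

Sunday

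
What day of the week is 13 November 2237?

Monday

Doomsday rule: the anchor day for the 2200s is Friday. For year 37: 37÷12 = 3 r 1, and 1÷4 = 0, so 3+1+0 = 4.
Friday + 4 ≡ Tuesday — that's 2237's doomsday.
In November the doomsday date is Nov 7.
Nov 13 is 6 days after Nov 7; 6 mod 7 = 6, so Tuesday + 6 = Monday.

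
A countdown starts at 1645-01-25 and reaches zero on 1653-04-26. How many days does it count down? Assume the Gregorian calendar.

Jan 25, 1645 → Jan 25, 1646: 365 days.
Jan 25, 1646 → Jan 25, 1647: 365 days.
Jan 25, 1647 → Jan 25, 1648: 365 days.
Jan 25, 1648 → Jan 25, 1649: 366 days (Feb 29, 1648 is in that span).
Jan 25, 1649 → Jan 25, 1650: 365 days.
Jan 25, 1650 → Jan 25, 1651: 365 days.
Jan 25, 1651 → Jan 25, 1652: 365 days.
Jan 25, 1652 → Jan 25, 1653: 366 days (Feb 29, 1652 is in that span).
Jan 25, 1653 → Feb 25, 1653: 31 days (January has 31).
Feb 25, 1653 → Mar 25, 1653: 28 days (February has 28).
Mar 25, 1653 → Apr 25, 1653: 31 days (March has 31).
Apr 25, 1653 → Apr 26, 1653: 1 days.
Total: 3013 days.

3013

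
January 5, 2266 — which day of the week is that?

Friday

Doomsday rule: the anchor day for the 2200s is Friday. For year 66: 66÷12 = 5 r 6, and 6÷4 = 1, so 5+6+1 = 12.
Friday + 12 ≡ Wednesday — that's 2266's doomsday.
In January the doomsday date is Jan 3 (2266 is not a leap year).
Jan 5 is 2 days after Jan 3; 2 mod 7 = 2, so Wednesday + 2 = Friday.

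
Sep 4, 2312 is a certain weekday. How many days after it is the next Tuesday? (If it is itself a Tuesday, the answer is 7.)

Sep 4, 2312 is a Wednesday.
From Wednesday to the next Tuesday is 6 days.

6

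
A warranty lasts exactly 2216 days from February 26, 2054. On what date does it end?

March 22, 2060

+365 (one year) → Feb 26, 2055 (1851 left).
+365 (one year) → Feb 26, 2056 (1486 left).
+366 (one year; includes Feb 29, 2056) → Feb 26, 2057 (1120 left).
+365 (one year) → Feb 26, 2058 (755 left).
+365 (one year) → Feb 26, 2059 (390 left).
Feb has 28 days: +3 → Mar 1, 2059 (387 left).
Mar has 31 days: +31 → Apr 1, 2059 (356 left).
Apr has 30 days: +30 → May 1, 2059 (326 left).
May has 31 days: +31 → Jun 1, 2059 (295 left).
Jun has 30 days: +30 → Jul 1, 2059 (265 left).
Jul has 31 days: +31 → Aug 1, 2059 (234 left).
Aug has 31 days: +31 → Sep 1, 2059 (203 left).
Sep has 30 days: +30 → Oct 1, 2059 (173 left).
Oct has 31 days: +31 → Nov 1, 2059 (142 left).
Nov has 30 days: +30 → Dec 1, 2059 (112 left).
Dec has 31 days: +31 → Jan 1, 2060 (81 left).
Jan has 31 days: +31 → Feb 1, 2060 (50 left).
Feb has 29 days: +29 → Mar 1, 2060 (21 left).
+21 → Mar 22, 2060.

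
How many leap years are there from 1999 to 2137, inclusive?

34

Multiples of 4 in [1999,2137]: 35.
Of those, multiples of 100: 2 (not leap unless ÷400).
Multiples of 400: 1.
Leap years = 35 − 2 + 1 = 34.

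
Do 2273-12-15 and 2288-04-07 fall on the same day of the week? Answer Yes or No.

No

From Dec 15, 2273 to Apr 7, 2288 is 5227 days.
5227 mod 7 = 5, so they are different weekdays.
(Dec 15, 2273 is a Monday; Apr 7, 2288 is a Saturday.)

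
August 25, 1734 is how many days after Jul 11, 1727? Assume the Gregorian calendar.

2602

Jul 11, 1727 → Jul 11, 1728: 366 days (Feb 29, 1728 is in that span).
Jul 11, 1728 → Jul 11, 1729: 365 days.
Jul 11, 1729 → Jul 11, 1730: 365 days.
Jul 11, 1730 → Jul 11, 1731: 365 days.
Jul 11, 1731 → Jul 11, 1732: 366 days (Feb 29, 1732 is in that span).
Jul 11, 1732 → Jul 11, 1733: 365 days.
Jul 11, 1733 → Jul 11, 1734: 365 days.
Jul 11, 1734 → Aug 11, 1734: 31 days (July has 31).
Aug 11, 1734 → Aug 25, 1734: 14 days.
Total: 2602 days.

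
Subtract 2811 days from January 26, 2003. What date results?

−365 (one year) → Jan 26, 2002 (2446 left).
−365 (one year) → Jan 26, 2001 (2081 left).
−366 (one year; includes Feb 29, 2000) → Jan 26, 2000 (1715 left).
−365 (one year) → Jan 26, 1999 (1350 left).
−365 (one year) → Jan 26, 1998 (985 left).
−365 (one year) → Jan 26, 1997 (620 left).
−366 (one year; includes Feb 29, 1996) → Jan 26, 1996 (254 left).
−26 → Dec 31, 1995 (end of Dec, 31 days; 228 left).
−31 → Nov 30, 1995 (end of Nov, 30 days; 197 left).
−30 → Oct 31, 1995 (end of Oct, 31 days; 167 left).
−31 → Sep 30, 1995 (end of Sep, 30 days; 136 left).
−30 → Aug 31, 1995 (end of Aug, 31 days; 106 left).
−31 → Jul 31, 1995 (end of Jul, 31 days; 75 left).
−31 → Jun 30, 1995 (end of Jun, 30 days; 44 left).
−30 → May 31, 1995 (end of May, 31 days; 14 left).
−14 → May 17, 1995.

May 17, 1995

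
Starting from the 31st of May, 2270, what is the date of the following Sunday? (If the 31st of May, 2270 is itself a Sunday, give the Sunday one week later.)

June 5, 2270

May 31, 2270 is a Tuesday.
From Tuesday to the next Sunday is 5 days.
May 31, 2270 + 5 = Jun 5, 2270.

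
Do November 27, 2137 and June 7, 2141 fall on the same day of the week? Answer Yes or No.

From Nov 27, 2137 to Jun 7, 2141 is 1288 days.
1288 mod 7 = 0, so they are the same weekday.
(Nov 27, 2137 is a Wednesday; Jun 7, 2141 is a Wednesday.)

Yes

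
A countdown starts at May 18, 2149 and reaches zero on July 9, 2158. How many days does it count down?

3339

May 18, 2149 → May 18, 2150: 365 days.
May 18, 2150 → May 18, 2151: 365 days.
May 18, 2151 → May 18, 2152: 366 days (Feb 29, 2152 is in that span).
May 18, 2152 → May 18, 2153: 365 days.
May 18, 2153 → May 18, 2154: 365 days.
May 18, 2154 → May 18, 2155: 365 days.
May 18, 2155 → May 18, 2156: 366 days (Feb 29, 2156 is in that span).
May 18, 2156 → May 18, 2157: 365 days.
May 18, 2157 → May 18, 2158: 365 days.
May 18, 2158 → Jun 18, 2158: 31 days (May has 31).
Jun 18, 2158 → Jul 9, 2158: 21 days.
Total: 3339 days.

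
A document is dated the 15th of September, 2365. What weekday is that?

Doomsday rule: the anchor day for the 2300s is Wednesday. For year 65: 65÷12 = 5 r 5, and 5÷4 = 1, so 5+5+1 = 11.
Wednesday + 11 ≡ Sunday — that's 2365's doomsday.
In September the doomsday date is Sep 5.
Sep 15 is 10 days after Sep 5; 10 mod 7 = 3, so Sunday + 3 = Wednesday.

Wednesday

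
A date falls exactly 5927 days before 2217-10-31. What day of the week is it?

Sunday

First find the weekday of Oct 31, 2217. Doomsday rule: the anchor day for the 2200s is Friday. For year 17: 17÷12 = 1 r 5, and 5÷4 = 1, so 1+5+1 = 7.
Friday + 7 ≡ Friday — that's 2217's doomsday.
In October the doomsday date is Oct 10.
Oct 31 is 21 days after Oct 10; 21 mod 7 = 0, so Friday + 0 = Friday.
5927 mod 7 = 5, so 5927 days before a Friday is Friday − 5 = Sunday.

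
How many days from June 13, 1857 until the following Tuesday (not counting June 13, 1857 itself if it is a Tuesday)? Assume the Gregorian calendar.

Jun 13, 1857 is a Saturday.
From Saturday to the next Tuesday is 3 days.

3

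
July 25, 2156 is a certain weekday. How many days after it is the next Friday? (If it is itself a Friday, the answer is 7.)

5

Jul 25, 2156 is a Sunday.
From Sunday to the next Friday is 5 days.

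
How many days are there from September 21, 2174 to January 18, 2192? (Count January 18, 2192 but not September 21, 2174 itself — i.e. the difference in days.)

Sep 21, 2174 → Sep 21, 2175: 365 days.
Sep 21, 2175 → Sep 21, 2176: 366 days (Feb 29, 2176 is in that span).
Sep 21, 2176 → Sep 21, 2177: 365 days.
Sep 21, 2177 → Sep 21, 2178: 365 days.
Sep 21, 2178 → Sep 21, 2179: 365 days.
Sep 21, 2179 → Sep 21, 2180: 366 days (Feb 29, 2180 is in that span).
Sep 21, 2180 → Sep 21, 2181: 365 days.
Sep 21, 2181 → Sep 21, 2182: 365 days.
Sep 21, 2182 → Sep 21, 2183: 365 days.
Sep 21, 2183 → Sep 21, 2184: 366 days (Feb 29, 2184 is in that span).
Sep 21, 2184 → Sep 21, 2185: 365 days.
Sep 21, 2185 → Sep 21, 2186: 365 days.
Sep 21, 2186 → Sep 21, 2187: 365 days.
Sep 21, 2187 → Sep 21, 2188: 366 days (Feb 29, 2188 is in that span).
Sep 21, 2188 → Sep 21, 2189: 365 days.
Sep 21, 2189 → Sep 21, 2190: 365 days.
Sep 21, 2190 → Sep 21, 2191: 365 days.
Sep 21, 2191 → Oct 21, 2191: 30 days (September has 30).
Oct 21, 2191 → Nov 21, 2191: 31 days (October has 31).
Nov 21, 2191 → Dec 21, 2191: 30 days (November has 30).
Dec 21, 2191 → Jan 18, 2192: 28 days.
Total: 6328 days.

6328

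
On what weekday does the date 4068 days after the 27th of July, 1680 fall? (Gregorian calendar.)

Sunday

First find the weekday of Jul 27, 1680. Doomsday rule: the anchor day for the 1600s is Tuesday. For year 80: 80÷12 = 6 r 8, and 8÷4 = 2, so 6+8+2 = 16.
Tuesday + 16 ≡ Thursday — that's 1680's doomsday.
In July the doomsday date is Jul 11.
Jul 27 is 16 days after Jul 11; 16 mod 7 = 2, so Thursday + 2 = Saturday.
4068 mod 7 = 1, so 4068 days after a Saturday is Saturday + 1 = Sunday.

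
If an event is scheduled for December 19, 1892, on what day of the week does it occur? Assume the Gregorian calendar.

Monday

January 1, 1892 is a Friday.
Jan 1, 1892 → Feb 1, 1892: 31 days (January has 31).
Feb 1, 1892 → Mar 1, 1892: 29 days (February has 29).
Mar 1, 1892 → Apr 1, 1892: 31 days (March has 31).
Apr 1, 1892 → May 1, 1892: 30 days (April has 30).
May 1, 1892 → Jun 1, 1892: 31 days (May has 31).
Jun 1, 1892 → Jul 1, 1892: 30 days (June has 30).
Jul 1, 1892 → Aug 1, 1892: 31 days (July has 31).
Aug 1, 1892 → Sep 1, 1892: 31 days (August has 31).
Sep 1, 1892 → Oct 1, 1892: 30 days (September has 30).
Oct 1, 1892 → Nov 1, 1892: 31 days (October has 31).
Nov 1, 1892 → Dec 1, 1892: 30 days (November has 30).
Dec 1, 1892 → Dec 19, 1892: 18 days.
Total: 353 days.
353 mod 7 = 3, so Friday + 3 = Monday.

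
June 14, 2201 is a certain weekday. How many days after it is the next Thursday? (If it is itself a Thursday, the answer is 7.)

Jun 14, 2201 is a Sunday.
From Sunday to the next Thursday is 4 days.

4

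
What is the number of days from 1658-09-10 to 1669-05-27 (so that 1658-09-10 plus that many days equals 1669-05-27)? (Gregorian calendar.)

3912

Sep 10, 1658 → Sep 10, 1659: 365 days.
Sep 10, 1659 → Sep 10, 1660: 366 days (Feb 29, 1660 is in that span).
Sep 10, 1660 → Sep 10, 1661: 365 days.
Sep 10, 1661 → Sep 10, 1662: 365 days.
Sep 10, 1662 → Sep 10, 1663: 365 days.
Sep 10, 1663 → Sep 10, 1664: 366 days (Feb 29, 1664 is in that span).
Sep 10, 1664 → Sep 10, 1665: 365 days.
Sep 10, 1665 → Sep 10, 1666: 365 days.
Sep 10, 1666 → Sep 10, 1667: 365 days.
Sep 10, 1667 → Sep 10, 1668: 366 days (Feb 29, 1668 is in that span).
Sep 10, 1668 → Oct 10, 1668: 30 days (September has 30).
Oct 10, 1668 → Nov 10, 1668: 31 days (October has 31).
Nov 10, 1668 → Dec 10, 1668: 30 days (November has 30).
Dec 10, 1668 → Jan 10, 1669: 31 days (December has 31).
Jan 10, 1669 → Feb 10, 1669: 31 days (January has 31).
Feb 10, 1669 → Mar 10, 1669: 28 days (February has 28).
Mar 10, 1669 → Apr 10, 1669: 31 days (March has 31).
Apr 10, 1669 → May 10, 1669: 30 days (April has 30).
May 10, 1669 → May 27, 1669: 17 days.
Total: 3912 days.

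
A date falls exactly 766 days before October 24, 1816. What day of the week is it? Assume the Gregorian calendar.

First find the weekday of Oct 24, 1816. Doomsday rule: the anchor day for the 1800s is Friday. For year 16: 16÷12 = 1 r 4, and 4÷4 = 1, so 1+4+1 = 6.
Friday + 6 ≡ Thursday — that's 1816's doomsday.
In October the doomsday date is Oct 10.
Oct 24 is 14 days after Oct 10; 14 mod 7 = 0, so Thursday + 0 = Thursday.
766 mod 7 = 3, so 766 days before a Thursday is Thursday − 3 = Monday.

Monday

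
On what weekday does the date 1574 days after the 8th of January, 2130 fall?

First find the weekday of Jan 8, 2130. Doomsday rule: the anchor day for the 2100s is Sunday. For year 30: 30÷12 = 2 r 6, and 6÷4 = 1, so 2+6+1 = 9.
Sunday + 9 ≡ Tuesday — that's 2130's doomsday.
In January the doomsday date is Jan 3 (2130 is not a leap year).
Jan 8 is 5 days after Jan 3; 5 mod 7 = 5, so Tuesday + 5 = Sunday.
1574 mod 7 = 6, so 1574 days after a Sunday is Sunday + 6 = Saturday.

Saturday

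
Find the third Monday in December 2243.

December 1, 2243 is a Friday.
The first Monday is therefore December 4 (3 days later).
The third Monday is 4 + 2×7 = December 18.

December 18, 2243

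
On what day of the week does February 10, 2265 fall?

Friday

Doomsday rule: the anchor day for the 2200s is Friday. For year 65: 65÷12 = 5 r 5, and 5÷4 = 1, so 5+5+1 = 11.
Friday + 11 ≡ Tuesday — that's 2265's doomsday.
In February the doomsday date is Feb 28 (2265 is not a leap year).
Feb 10 is 18 days before Feb 28; 18 mod 7 = 4, so Tuesday − 4 = Friday.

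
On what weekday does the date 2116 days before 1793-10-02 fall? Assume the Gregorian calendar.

Oct 2, 1793 is a Wednesday.
2116 mod 7 = 2, so 2116 days before a Wednesday is Wednesday − 2 = Monday.

Monday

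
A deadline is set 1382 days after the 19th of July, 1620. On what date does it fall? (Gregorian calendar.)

May 1, 1624

+365 (one year) → Jul 19, 1621 (1017 left).
+365 (one year) → Jul 19, 1622 (652 left).
+365 (one year) → Jul 19, 1623 (287 left).
Jul has 31 days: +13 → Aug 1, 1623 (274 left).
Aug has 31 days: +31 → Sep 1, 1623 (243 left).
Sep has 30 days: +30 → Oct 1, 1623 (213 left).
Oct has 31 days: +31 → Nov 1, 1623 (182 left).
Nov has 30 days: +30 → Dec 1, 1623 (152 left).
Dec has 31 days: +31 → Jan 1, 1624 (121 left).
Jan has 31 days: +31 → Feb 1, 1624 (90 left).
Feb has 29 days: +29 → Mar 1, 1624 (61 left).
Mar has 31 days: +31 → Apr 1, 1624 (30 left).
Apr has 30 days: +30 → May 1, 1624 (0 left).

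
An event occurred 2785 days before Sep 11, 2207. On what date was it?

−365 (one year) → Sep 11, 2206 (2420 left).
−365 (one year) → Sep 11, 2205 (2055 left).
−365 (one year) → Sep 11, 2204 (1690 left).
−366 (one year; includes Feb 29, 2204) → Sep 11, 2203 (1324 left).
−365 (one year) → Sep 11, 2202 (959 left).
−365 (one year) → Sep 11, 2201 (594 left).
−365 (one year) → Sep 11, 2200 (229 left).
−11 → Aug 31, 2200 (end of Aug, 31 days; 218 left).
−31 → Jul 31, 2200 (end of Jul, 31 days; 187 left).
−31 → Jun 30, 2200 (end of Jun, 30 days; 156 left).
−30 → May 31, 2200 (end of May, 31 days; 126 left).
−31 → Apr 30, 2200 (end of Apr, 30 days; 95 left).
−30 → Mar 31, 2200 (end of Mar, 31 days; 65 left).
−31 → Feb 28, 2200 (end of Feb, 28 days; 34 left).
−28 → Jan 31, 2200 (end of Jan, 31 days; 6 left).
−6 → Jan 25, 2200.

January 25, 2200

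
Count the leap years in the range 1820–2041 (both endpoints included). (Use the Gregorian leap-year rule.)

Multiples of 4 in [1820,2041]: 56.
Of those, multiples of 100: 2 (not leap unless ÷400).
Multiples of 400: 1.
Leap years = 56 − 2 + 1 = 55.

55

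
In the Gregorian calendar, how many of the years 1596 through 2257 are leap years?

161

Multiples of 4 in [1596,2257]: 166.
Of those, multiples of 100: 7 (not leap unless ÷400).
Multiples of 400: 2.
Leap years = 166 − 7 + 2 = 161.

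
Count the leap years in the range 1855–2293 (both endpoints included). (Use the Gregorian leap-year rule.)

Multiples of 4 in [1855,2293]: 110.
Of those, multiples of 100: 4 (not leap unless ÷400).
Multiples of 400: 1.
Leap years = 110 − 4 + 1 = 107.

107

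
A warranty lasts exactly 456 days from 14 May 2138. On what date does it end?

August 13, 2139

+365 (one year) → May 14, 2139 (91 left).
May has 31 days: +18 → Jun 1, 2139 (73 left).
Jun has 30 days: +30 → Jul 1, 2139 (43 left).
Jul has 31 days: +31 → Aug 1, 2139 (12 left).
+12 → Aug 13, 2139.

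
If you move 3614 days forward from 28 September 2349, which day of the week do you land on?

Friday

First find the weekday of Sep 28, 2349. Doomsday rule: the anchor day for the 2300s is Wednesday. For year 49: 49÷12 = 4 r 1, and 1÷4 = 0, so 4+1+0 = 5.
Wednesday + 5 ≡ Monday — that's 2349's doomsday.
In September the doomsday date is Sep 5.
Sep 28 is 23 days after Sep 5; 23 mod 7 = 2, so Monday + 2 = Wednesday.
3614 mod 7 = 2, so 3614 days after a Wednesday is Wednesday + 2 = Friday.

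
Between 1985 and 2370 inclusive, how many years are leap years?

Multiples of 4 in [1985,2370]: 96.
Of those, multiples of 100: 4 (not leap unless ÷400).
Multiples of 400: 1.
Leap years = 96 − 4 + 1 = 93.

93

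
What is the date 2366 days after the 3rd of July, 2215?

+366 (one year; includes Feb 29, 2216) → Jul 3, 2216 (2000 left).
+365 (one year) → Jul 3, 2217 (1635 left).
+365 (one year) → Jul 3, 2218 (1270 left).
+365 (one year) → Jul 3, 2219 (905 left).
+366 (one year; includes Feb 29, 2220) → Jul 3, 2220 (539 left).
+365 (one year) → Jul 3, 2221 (174 left).
Jul has 31 days: +29 → Aug 1, 2221 (145 left).
Aug has 31 days: +31 → Sep 1, 2221 (114 left).
Sep has 30 days: +30 → Oct 1, 2221 (84 left).
Oct has 31 days: +31 → Nov 1, 2221 (53 left).
Nov has 30 days: +30 → Dec 1, 2221 (23 left).
+23 → Dec 24, 2221.

December 24, 2221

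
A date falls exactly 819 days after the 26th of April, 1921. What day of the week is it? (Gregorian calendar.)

First find the weekday of Apr 26, 1921. Doomsday rule: the anchor day for the 1900s is Wednesday. For year 21: 21÷12 = 1 r 9, and 9÷4 = 2, so 1+9+2 = 12.
Wednesday + 12 ≡ Monday — that's 1921's doomsday.
In April the doomsday date is Apr 4.
Apr 26 is 22 days after Apr 4; 22 mod 7 = 1, so Monday + 1 = Tuesday.
819 mod 7 = 0, so 819 days after a Tuesday is Tuesday + 0 = Tuesday.

Tuesday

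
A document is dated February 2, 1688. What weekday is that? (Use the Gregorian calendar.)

Monday

Doomsday rule: the anchor day for the 1600s is Tuesday. For year 88: 88÷12 = 7 r 4, and 4÷4 = 1, so 7+4+1 = 12.
Tuesday + 12 ≡ Sunday — that's 1688's doomsday.
In February the doomsday date is Feb 29 (1688 is a leap year (divisible by 4)).
Feb 2 is 27 days before Feb 29; 27 mod 7 = 6, so Sunday − 6 = Monday.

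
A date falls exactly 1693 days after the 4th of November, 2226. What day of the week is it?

First find the weekday of Nov 4, 2226. Doomsday rule: the anchor day for the 2200s is Friday. For year 26: 26÷12 = 2 r 2, and 2÷4 = 0, so 2+2+0 = 4.
Friday + 4 ≡ Tuesday — that's 2226's doomsday.
In November the doomsday date is Nov 7.
Nov 4 is 3 days before Nov 7; 3 mod 7 = 3, so Tuesday − 3 = Saturday.
1693 mod 7 = 6, so 1693 days after a Saturday is Saturday + 6 = Friday.

Friday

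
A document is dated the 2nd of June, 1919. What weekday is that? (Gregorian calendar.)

Monday

January 1, 1919 is a Wednesday.
Jan 1, 1919 → Feb 1, 1919: 31 days (January has 31).
Feb 1, 1919 → Mar 1, 1919: 28 days (February has 28).
Mar 1, 1919 → Apr 1, 1919: 31 days (March has 31).
Apr 1, 1919 → May 1, 1919: 30 days (April has 30).
May 1, 1919 → Jun 1, 1919: 31 days (May has 31).
Jun 1, 1919 → Jun 2, 1919: 1 days.
Total: 152 days.
152 mod 7 = 5, so Wednesday + 5 = Monday.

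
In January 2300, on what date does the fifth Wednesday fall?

January 31, 2300

January 1, 2300 is a Monday.
The first Wednesday is therefore January 3 (2 days later).
The fifth Wednesday is 3 + 4×7 = January 31.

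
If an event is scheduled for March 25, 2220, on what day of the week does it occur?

Doomsday rule: the anchor day for the 2200s is Friday. For year 20: 20÷12 = 1 r 8, and 8÷4 = 2, so 1+8+2 = 11.
Friday + 11 ≡ Tuesday — that's 2220's doomsday.
In March the doomsday date is Mar 14.
Mar 25 is 11 days after Mar 14; 11 mod 7 = 4, so Tuesday + 4 = Saturday.

Saturday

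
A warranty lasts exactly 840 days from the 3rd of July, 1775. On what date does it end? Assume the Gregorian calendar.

October 20, 1777

+366 (one year; includes Feb 29, 1776) → Jul 3, 1776 (474 left).
+365 (one year) → Jul 3, 1777 (109 left).
Jul has 31 days: +29 → Aug 1, 1777 (80 left).
Aug has 31 days: +31 → Sep 1, 1777 (49 left).
Sep has 30 days: +30 → Oct 1, 1777 (19 left).
+19 → Oct 20, 1777.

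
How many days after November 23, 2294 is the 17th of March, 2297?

Nov 23, 2294 → Nov 23, 2295: 365 days.
Nov 23, 2295 → Nov 23, 2296: 366 days (Feb 29, 2296 is in that span).
Nov 23, 2296 → Dec 23, 2296: 30 days (November has 30).
Dec 23, 2296 → Jan 23, 2297: 31 days (December has 31).
Jan 23, 2297 → Feb 23, 2297: 31 days (January has 31).
Feb 23, 2297 → Mar 17, 2297: 22 days.
Total: 845 days.

845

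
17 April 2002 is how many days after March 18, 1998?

Mar 18, 1998 → Mar 18, 1999: 365 days.
Mar 18, 1999 → Mar 18, 2000: 366 days (Feb 29, 2000 is in that span).
Mar 18, 2000 → Mar 18, 2001: 365 days.
Mar 18, 2001 → Apr 18, 2001: 31 days (March has 31).
Apr 18, 2001 → May 18, 2001: 30 days (April has 30).
May 18, 2001 → Jun 18, 2001: 31 days (May has 31).
Jun 18, 2001 → Jul 18, 2001: 30 days (June has 30).
Jul 18, 2001 → Aug 18, 2001: 31 days (July has 31).
Aug 18, 2001 → Sep 18, 2001: 31 days (August has 31).
Sep 18, 2001 → Oct 18, 2001: 30 days (September has 30).
Oct 18, 2001 → Nov 18, 2001: 31 days (October has 31).
Nov 18, 2001 → Dec 18, 2001: 30 days (November has 30).
Dec 18, 2001 → Jan 18, 2002: 31 days (December has 31).
Jan 18, 2002 → Feb 18, 2002: 31 days (January has 31).
Feb 18, 2002 → Mar 18, 2002: 28 days (February has 28).
Mar 18, 2002 → Apr 17, 2002: 30 days.
Total: 1491 days.

1491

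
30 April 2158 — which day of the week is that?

Doomsday rule: the anchor day for the 2100s is Sunday. For year 58: 58÷12 = 4 r 10, and 10÷4 = 2, so 4+10+2 = 16.
Sunday + 16 ≡ Tuesday — that's 2158's doomsday.
In April the doomsday date is Apr 4.
Apr 30 is 26 days after Apr 4; 26 mod 7 = 5, so Tuesday + 5 = Sunday.

Sunday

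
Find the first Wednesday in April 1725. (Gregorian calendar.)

April 1, 1725 is a Sunday.
The first Wednesday is therefore April 4 (3 days later).

April 4, 1725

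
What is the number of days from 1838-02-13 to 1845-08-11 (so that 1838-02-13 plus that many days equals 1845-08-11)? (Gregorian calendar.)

2736

Feb 13, 1838 → Feb 13, 1839: 365 days.
Feb 13, 1839 → Feb 13, 1840: 365 days.
Feb 13, 1840 → Feb 13, 1841: 366 days (Feb 29, 1840 is in that span).
Feb 13, 1841 → Feb 13, 1842: 365 days.
Feb 13, 1842 → Feb 13, 1843: 365 days.
Feb 13, 1843 → Feb 13, 1844: 365 days.
Feb 13, 1844 → Feb 13, 1845: 366 days (Feb 29, 1844 is in that span).
Feb 13, 1845 → Mar 13, 1845: 28 days (February has 28).
Mar 13, 1845 → Apr 13, 1845: 31 days (March has 31).
Apr 13, 1845 → May 13, 1845: 30 days (April has 30).
May 13, 1845 → Jun 13, 1845: 31 days (May has 31).
Jun 13, 1845 → Jul 13, 1845: 30 days (June has 30).
Jul 13, 1845 → Aug 11, 1845: 29 days.
Total: 2736 days.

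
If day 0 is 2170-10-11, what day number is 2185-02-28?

Oct 11, 2170 → Oct 11, 2171: 365 days.
Oct 11, 2171 → Oct 11, 2172: 366 days (Feb 29, 2172 is in that span).
Oct 11, 2172 → Oct 11, 2173: 365 days.
Oct 11, 2173 → Oct 11, 2174: 365 days.
Oct 11, 2174 → Oct 11, 2175: 365 days.
Oct 11, 2175 → Oct 11, 2176: 366 days (Feb 29, 2176 is in that span).
Oct 11, 2176 → Oct 11, 2177: 365 days.
Oct 11, 2177 → Oct 11, 2178: 365 days.
Oct 11, 2178 → Oct 11, 2179: 365 days.
Oct 11, 2179 → Oct 11, 2180: 366 days (Feb 29, 2180 is in that span).
Oct 11, 2180 → Oct 11, 2181: 365 days.
Oct 11, 2181 → Oct 11, 2182: 365 days.
Oct 11, 2182 → Oct 11, 2183: 365 days.
Oct 11, 2183 → Oct 11, 2184: 366 days (Feb 29, 2184 is in that span).
Oct 11, 2184 → Nov 11, 2184: 31 days (October has 31).
Nov 11, 2184 → Dec 11, 2184: 30 days (November has 30).
Dec 11, 2184 → Jan 11, 2185: 31 days (December has 31).
Jan 11, 2185 → Feb 11, 2185: 31 days (January has 31).
Feb 11, 2185 → Feb 28, 2185: 17 days.
Total: 5254 days.

5254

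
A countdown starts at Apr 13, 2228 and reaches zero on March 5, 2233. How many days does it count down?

1787

Apr 13, 2228 → Apr 13, 2229: 365 days.
Apr 13, 2229 → Apr 13, 2230: 365 days.
Apr 13, 2230 → Apr 13, 2231: 365 days.
Apr 13, 2231 → Apr 13, 2232: 366 days (Feb 29, 2232 is in that span).
Apr 13, 2232 → May 13, 2232: 30 days (April has 30).
May 13, 2232 → Jun 13, 2232: 31 days (May has 31).
Jun 13, 2232 → Jul 13, 2232: 30 days (June has 30).
Jul 13, 2232 → Aug 13, 2232: 31 days (July has 31).
Aug 13, 2232 → Sep 13, 2232: 31 days (August has 31).
Sep 13, 2232 → Oct 13, 2232: 30 days (September has 30).
Oct 13, 2232 → Nov 13, 2232: 31 days (October has 31).
Nov 13, 2232 → Dec 13, 2232: 30 days (November has 30).
Dec 13, 2232 → Jan 13, 2233: 31 days (December has 31).
Jan 13, 2233 → Feb 13, 2233: 31 days (January has 31).
Feb 13, 2233 → Mar 5, 2233: 20 days.
Total: 1787 days.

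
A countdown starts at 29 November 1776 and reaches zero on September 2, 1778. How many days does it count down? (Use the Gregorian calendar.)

Nov 29, 1776 → Nov 29, 1777: 365 days.
Nov 29, 1777 → Dec 29, 1777: 30 days (November has 30).
Dec 29, 1777 → Jan 29, 1778: 31 days (December has 31).
Jan 29, 1778 → Feb 28, 1778: 30 days (January has 31).
Feb 28, 1778 → Mar 28, 1778: 28 days (February has 28).
Mar 28, 1778 → Apr 28, 1778: 31 days (March has 31).
Apr 28, 1778 → May 28, 1778: 30 days (April has 30).
May 28, 1778 → Jun 28, 1778: 31 days (May has 31).
Jun 28, 1778 → Jul 28, 1778: 30 days (June has 30).
Jul 28, 1778 → Aug 28, 1778: 31 days (July has 31).
Aug 28, 1778 → Sep 2, 1778: 5 days.
Total: 642 days.

642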